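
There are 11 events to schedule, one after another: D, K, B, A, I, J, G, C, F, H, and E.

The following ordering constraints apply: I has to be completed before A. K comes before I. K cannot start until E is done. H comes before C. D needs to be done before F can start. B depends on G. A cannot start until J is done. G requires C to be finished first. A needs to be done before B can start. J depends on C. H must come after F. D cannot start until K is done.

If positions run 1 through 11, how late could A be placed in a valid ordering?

10

The only event forced after A (directly or by a chain) is B.
With 1 mandatory successor out of 11 events total, the latest slot for A is 11−1 = 10, and it's reachable by doing all non-successors before A.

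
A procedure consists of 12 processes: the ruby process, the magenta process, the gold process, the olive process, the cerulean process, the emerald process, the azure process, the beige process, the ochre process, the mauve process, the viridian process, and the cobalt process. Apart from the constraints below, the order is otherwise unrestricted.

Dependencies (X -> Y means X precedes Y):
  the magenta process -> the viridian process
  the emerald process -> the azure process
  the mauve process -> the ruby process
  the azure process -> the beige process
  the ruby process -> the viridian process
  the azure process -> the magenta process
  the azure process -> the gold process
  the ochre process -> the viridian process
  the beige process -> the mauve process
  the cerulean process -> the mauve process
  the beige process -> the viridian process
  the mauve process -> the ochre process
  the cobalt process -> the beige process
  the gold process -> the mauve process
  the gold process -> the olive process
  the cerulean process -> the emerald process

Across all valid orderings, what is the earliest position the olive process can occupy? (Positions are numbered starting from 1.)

5

Working backwards through the constraints from the olive process, its full set of required predecessors is the gold process, the cerulean process, the emerald process, the azure process — 4 of them.
With 4 mandatory predecessors, the earliest the olive process can sit is position 4+1 = 5, and placing just those 4 first achieves it.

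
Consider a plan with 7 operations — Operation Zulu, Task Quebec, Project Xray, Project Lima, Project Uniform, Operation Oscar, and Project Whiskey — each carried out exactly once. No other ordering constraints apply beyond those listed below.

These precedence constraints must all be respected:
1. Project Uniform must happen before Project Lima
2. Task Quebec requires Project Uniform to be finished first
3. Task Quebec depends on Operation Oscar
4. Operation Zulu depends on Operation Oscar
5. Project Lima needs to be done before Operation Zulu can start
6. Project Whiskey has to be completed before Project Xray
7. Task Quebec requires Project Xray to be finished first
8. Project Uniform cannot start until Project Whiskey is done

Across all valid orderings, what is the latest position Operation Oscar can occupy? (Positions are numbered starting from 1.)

Every operation that must follow Operation Oscar has to come after it. Tracing all chains starting from Operation Oscar, those operations are: Operation Zulu, Task Quebec — 2 in total.
So at least 2 operations follow Operation Oscar, putting Operation Oscar no later than position 5. That position is achievable by scheduling everything else first.

5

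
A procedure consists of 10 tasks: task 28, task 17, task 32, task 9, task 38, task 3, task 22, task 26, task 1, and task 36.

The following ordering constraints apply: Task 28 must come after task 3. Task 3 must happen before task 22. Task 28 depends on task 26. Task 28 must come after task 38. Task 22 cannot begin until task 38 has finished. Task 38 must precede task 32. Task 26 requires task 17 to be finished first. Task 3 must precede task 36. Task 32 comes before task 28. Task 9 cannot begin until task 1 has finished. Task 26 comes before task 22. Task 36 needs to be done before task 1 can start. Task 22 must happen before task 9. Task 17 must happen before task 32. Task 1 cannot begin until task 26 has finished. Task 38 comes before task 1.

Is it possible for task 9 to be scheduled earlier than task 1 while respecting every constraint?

No

The constraints give a chain task 1 → task 9, which forces task 1 before task 9.
So no valid ordering can have task 9 before task 1.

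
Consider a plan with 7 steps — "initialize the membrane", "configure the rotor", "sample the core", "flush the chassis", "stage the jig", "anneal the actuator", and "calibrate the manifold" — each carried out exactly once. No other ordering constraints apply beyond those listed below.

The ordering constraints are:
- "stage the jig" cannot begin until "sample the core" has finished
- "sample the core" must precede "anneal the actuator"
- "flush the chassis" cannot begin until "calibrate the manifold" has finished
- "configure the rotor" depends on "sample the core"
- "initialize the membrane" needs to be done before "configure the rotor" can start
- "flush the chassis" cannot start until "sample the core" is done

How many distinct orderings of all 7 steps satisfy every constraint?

348

The steps with no prerequisites are "initialize the membrane", "sample the core", "calibrate the manifold"; any of them can be placed first.
Enumerating by repeatedly choosing an available step (one whose prerequisites are all placed) gives 348 distinct complete orderings.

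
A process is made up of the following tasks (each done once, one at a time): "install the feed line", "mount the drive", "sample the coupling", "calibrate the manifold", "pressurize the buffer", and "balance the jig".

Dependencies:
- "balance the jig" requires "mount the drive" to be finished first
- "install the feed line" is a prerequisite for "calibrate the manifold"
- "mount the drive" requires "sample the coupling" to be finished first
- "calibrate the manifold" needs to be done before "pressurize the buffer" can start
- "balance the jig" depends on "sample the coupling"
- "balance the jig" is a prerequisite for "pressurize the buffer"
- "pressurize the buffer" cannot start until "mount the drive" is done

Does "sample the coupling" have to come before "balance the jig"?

Yes

Tracing the constraints gives a chain: "sample the coupling" → "balance the jig".
Hence "sample the coupling" necessarily comes before "balance the jig".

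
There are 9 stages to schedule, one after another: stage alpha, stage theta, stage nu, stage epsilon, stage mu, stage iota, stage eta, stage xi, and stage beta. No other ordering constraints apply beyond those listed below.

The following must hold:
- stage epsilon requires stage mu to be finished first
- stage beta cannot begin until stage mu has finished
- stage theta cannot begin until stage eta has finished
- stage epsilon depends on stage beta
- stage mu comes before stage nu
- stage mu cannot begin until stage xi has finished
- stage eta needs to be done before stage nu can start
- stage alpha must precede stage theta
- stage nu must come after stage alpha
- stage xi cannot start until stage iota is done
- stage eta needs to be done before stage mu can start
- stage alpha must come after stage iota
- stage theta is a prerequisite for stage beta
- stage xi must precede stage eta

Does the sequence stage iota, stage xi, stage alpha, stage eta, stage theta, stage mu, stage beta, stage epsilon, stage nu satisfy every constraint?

Every stated constraint is respected: stage alpha sits at position 3, ahead of stage nu at position 9, and each of the other listed pairs likewise has the predecessor earlier in the sequence.

Yes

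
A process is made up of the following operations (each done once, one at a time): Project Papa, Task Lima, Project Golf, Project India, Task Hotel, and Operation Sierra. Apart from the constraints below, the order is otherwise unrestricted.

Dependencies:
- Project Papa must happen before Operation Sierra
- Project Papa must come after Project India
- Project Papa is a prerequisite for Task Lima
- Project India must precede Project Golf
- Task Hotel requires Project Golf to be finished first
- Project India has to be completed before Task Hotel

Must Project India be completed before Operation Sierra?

Yes

Chaining the stated constraints: Project India → Project Papa → Operation Sierra.
That forces Project India before Operation Sierra in every valid schedule.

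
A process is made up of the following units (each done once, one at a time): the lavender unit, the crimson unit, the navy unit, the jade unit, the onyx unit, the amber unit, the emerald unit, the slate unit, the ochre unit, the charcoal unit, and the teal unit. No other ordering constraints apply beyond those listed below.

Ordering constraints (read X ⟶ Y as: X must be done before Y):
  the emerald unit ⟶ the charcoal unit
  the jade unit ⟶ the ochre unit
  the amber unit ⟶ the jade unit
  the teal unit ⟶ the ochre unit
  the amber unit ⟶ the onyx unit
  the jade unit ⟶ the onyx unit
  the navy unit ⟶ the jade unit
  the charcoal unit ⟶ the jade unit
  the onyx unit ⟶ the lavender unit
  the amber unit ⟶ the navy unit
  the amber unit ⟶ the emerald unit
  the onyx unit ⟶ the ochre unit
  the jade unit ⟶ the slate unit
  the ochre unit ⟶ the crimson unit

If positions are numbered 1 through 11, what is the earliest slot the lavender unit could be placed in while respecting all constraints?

The units that are forced before the lavender unit, directly or transitively, are the navy unit, the jade unit, the onyx unit, the amber unit, the emerald unit, the charcoal unit. That's 6 units.
So at minimum 6 units come before the lavender unit, putting the lavender unit no earlier than position 7. That position is achievable by scheduling exactly those predecessors first.

7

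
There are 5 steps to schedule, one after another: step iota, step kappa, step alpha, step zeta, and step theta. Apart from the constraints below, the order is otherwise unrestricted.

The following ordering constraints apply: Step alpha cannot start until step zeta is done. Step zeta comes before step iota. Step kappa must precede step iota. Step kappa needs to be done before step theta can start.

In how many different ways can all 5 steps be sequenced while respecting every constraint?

16

2 steps have no prerequisites (step kappa, step zeta), so any of them could come first.
Systematically extending each partial ordering one step at a time and counting, there are 16 complete orderings.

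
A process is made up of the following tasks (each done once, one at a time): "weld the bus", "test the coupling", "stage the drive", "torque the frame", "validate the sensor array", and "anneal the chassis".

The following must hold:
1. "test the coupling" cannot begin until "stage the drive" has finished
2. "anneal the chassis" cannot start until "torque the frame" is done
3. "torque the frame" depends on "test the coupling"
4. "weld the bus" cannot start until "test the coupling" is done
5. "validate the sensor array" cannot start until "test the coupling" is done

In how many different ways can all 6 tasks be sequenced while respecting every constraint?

12

"stage the drive" is the only task with nothing required before it, so every ordering starts there.
Systematically extending each partial ordering one task at a time and counting, there are 12 complete orderings.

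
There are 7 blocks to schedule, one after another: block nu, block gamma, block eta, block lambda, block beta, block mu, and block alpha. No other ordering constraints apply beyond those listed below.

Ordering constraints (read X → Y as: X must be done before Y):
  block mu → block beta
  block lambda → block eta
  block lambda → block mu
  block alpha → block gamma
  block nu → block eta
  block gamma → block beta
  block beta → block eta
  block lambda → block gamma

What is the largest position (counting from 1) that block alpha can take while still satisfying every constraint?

The blocks that are forced after block alpha, directly or by a chain of constraints, are block gamma, block eta, block beta. That's 3 blocks.
With 3 mandatory successors out of 7 blocks total, the latest slot for block alpha is 7−3 = 4, and it's reachable by doing all non-successors before block alpha.

4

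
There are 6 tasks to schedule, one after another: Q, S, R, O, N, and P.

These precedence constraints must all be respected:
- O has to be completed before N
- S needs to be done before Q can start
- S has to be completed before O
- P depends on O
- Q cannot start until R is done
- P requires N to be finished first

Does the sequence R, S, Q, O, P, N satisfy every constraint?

No

In the proposed order, P appears before N.
That contradicts the constraint that N must precede P.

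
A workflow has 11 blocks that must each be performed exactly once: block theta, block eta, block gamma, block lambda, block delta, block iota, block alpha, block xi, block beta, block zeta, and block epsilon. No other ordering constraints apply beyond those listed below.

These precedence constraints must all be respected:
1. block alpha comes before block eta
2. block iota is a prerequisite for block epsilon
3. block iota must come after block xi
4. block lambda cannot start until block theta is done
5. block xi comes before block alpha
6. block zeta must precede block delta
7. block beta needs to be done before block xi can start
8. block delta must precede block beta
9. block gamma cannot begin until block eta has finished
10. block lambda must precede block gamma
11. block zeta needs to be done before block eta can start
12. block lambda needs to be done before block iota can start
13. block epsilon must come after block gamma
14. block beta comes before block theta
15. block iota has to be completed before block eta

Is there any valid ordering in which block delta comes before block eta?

Block delta is actually forced before block eta by the constraints, so certainly some valid ordering has block delta first.

Yes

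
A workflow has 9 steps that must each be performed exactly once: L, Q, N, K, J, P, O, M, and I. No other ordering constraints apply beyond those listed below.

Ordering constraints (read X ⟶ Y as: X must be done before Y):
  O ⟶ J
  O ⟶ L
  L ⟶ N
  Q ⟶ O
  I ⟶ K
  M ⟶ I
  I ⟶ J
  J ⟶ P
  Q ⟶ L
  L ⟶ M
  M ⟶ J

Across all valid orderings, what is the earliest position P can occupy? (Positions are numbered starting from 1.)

The steps that are forced before P, directly or transitively, are L, Q, J, O, M, I. That's 6 steps.
So at minimum 6 steps come before P, putting P no earlier than position 7. That position is achievable by scheduling exactly those predecessors first.

7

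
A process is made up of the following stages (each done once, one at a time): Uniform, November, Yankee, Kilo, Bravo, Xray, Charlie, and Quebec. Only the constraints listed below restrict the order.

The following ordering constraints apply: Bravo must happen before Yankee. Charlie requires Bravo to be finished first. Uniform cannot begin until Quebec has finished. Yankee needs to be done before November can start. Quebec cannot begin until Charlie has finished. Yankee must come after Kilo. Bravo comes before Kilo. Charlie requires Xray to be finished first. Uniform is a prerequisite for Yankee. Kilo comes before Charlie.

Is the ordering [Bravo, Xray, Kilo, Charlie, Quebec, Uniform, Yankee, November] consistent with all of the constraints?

Yes

Checking each listed constraint against this order: for instance, Bravo is in position 1 and Yankee in position 7, so that constraint holds — and the remaining constraints check out the same way.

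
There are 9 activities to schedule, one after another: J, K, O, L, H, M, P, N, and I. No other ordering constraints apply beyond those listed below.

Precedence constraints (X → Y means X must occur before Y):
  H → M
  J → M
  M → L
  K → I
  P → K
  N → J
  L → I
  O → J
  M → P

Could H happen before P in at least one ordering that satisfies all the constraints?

Yes

Every valid ordering already has H before P (the constraints require it), so in particular at least one does.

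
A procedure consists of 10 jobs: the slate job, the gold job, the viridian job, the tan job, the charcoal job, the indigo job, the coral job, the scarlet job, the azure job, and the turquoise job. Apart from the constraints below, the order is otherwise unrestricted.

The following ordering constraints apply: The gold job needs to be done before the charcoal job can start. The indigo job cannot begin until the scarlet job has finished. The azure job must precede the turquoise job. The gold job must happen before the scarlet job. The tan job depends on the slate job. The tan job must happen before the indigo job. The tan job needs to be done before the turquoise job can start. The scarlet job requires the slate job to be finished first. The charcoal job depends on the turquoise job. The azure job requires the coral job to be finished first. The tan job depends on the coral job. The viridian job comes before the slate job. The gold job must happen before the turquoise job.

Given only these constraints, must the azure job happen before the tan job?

No

The azure job and the tan job are not related by any chain of constraints.
A valid ordering placing the tan job before the azure job exists, so the answer is no.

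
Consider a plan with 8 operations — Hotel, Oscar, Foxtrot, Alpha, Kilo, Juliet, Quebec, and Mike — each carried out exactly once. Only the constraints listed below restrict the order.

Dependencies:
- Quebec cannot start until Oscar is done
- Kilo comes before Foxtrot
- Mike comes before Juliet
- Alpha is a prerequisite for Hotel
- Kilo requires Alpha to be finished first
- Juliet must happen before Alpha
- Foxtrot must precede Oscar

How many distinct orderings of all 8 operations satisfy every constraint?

5

Mike is the only operation with nothing required before it, so every ordering starts there.
Systematically extending each partial ordering one operation at a time and counting, there are 5 complete orderings.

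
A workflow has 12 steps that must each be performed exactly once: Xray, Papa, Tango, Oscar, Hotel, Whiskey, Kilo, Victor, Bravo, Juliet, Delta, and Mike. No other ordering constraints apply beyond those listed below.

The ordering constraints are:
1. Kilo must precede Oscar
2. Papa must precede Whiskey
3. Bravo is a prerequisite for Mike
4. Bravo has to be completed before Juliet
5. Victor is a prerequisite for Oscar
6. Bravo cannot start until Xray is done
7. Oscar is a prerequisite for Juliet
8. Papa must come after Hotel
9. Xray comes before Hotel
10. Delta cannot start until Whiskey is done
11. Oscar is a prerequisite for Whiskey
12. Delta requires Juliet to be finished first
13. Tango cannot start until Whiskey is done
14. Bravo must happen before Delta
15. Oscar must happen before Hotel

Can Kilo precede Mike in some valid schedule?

Nothing in the constraints forces Mike before Kilo — there is no chain from Mike to Kilo.
That means at least one valid schedule has Kilo before Mike.

Yes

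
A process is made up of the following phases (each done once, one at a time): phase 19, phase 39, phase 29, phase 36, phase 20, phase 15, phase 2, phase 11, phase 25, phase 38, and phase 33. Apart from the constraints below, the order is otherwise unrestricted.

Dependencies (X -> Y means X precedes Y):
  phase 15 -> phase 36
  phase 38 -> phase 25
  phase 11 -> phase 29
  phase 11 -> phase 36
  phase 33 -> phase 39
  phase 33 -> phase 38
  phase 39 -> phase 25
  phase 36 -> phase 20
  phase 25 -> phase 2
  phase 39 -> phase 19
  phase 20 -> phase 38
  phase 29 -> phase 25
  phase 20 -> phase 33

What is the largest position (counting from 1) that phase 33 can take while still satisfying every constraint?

Every phase that must follow phase 33 has to come after it. Tracing all chains starting from phase 33, those phases are: phase 19, phase 39, phase 2, phase 25, phase 38 — 5 in total.
With 5 mandatory successors out of 11 phases total, the latest slot for phase 33 is 11−5 = 6, and it's reachable by doing all non-successors before phase 33.

6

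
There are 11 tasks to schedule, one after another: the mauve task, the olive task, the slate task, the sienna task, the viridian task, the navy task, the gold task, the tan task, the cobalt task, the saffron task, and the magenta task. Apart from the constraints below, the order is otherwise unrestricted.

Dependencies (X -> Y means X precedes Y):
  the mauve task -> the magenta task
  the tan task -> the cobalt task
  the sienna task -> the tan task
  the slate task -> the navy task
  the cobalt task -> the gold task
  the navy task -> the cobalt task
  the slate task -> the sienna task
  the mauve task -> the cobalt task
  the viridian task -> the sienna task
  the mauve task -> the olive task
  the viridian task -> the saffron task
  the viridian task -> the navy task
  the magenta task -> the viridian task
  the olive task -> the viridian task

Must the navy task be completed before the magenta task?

The constraints actually force the magenta task before the navy task (via the magenta task → the viridian task → the navy task), not the other way around.
So the navy task never precedes the magenta task.

No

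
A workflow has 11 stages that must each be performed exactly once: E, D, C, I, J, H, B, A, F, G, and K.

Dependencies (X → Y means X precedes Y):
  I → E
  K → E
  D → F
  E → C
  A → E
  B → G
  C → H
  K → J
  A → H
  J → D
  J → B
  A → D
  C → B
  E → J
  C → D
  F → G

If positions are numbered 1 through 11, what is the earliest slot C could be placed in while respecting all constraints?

5

The stages that are forced before C, directly or transitively, are E, I, A, K. That's 4 stages.
So at minimum 4 stages come before C, putting C no earlier than position 5. That position is achievable by scheduling exactly those predecessors first.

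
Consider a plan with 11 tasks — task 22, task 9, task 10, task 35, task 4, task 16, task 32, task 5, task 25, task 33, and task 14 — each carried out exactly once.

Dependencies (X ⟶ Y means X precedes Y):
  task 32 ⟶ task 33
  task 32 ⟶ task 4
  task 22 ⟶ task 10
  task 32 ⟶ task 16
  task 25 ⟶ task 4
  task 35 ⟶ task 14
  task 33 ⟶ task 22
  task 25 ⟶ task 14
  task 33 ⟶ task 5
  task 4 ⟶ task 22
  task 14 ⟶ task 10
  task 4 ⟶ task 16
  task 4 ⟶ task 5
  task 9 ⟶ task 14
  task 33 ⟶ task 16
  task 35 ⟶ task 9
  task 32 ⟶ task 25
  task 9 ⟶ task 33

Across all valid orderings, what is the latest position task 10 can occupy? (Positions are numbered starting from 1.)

11

Nothing depends on task 10, so it can be the final task, position 11.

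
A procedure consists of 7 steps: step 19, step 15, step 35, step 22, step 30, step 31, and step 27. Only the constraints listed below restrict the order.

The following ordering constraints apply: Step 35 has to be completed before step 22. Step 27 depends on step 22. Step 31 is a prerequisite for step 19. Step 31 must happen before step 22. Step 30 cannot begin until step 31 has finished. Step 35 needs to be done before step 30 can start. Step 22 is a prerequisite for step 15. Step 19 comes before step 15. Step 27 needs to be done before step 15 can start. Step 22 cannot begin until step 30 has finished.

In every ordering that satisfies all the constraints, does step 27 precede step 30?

The constraints actually force step 30 before step 27 (via step 30 → step 22 → step 27), not the other way around.
So step 27 never precedes step 30.

No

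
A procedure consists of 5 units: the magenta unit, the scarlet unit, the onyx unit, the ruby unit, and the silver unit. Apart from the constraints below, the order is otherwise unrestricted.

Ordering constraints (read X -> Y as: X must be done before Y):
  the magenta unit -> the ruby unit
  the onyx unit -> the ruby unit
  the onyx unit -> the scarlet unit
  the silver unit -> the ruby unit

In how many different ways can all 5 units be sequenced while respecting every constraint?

18

3 units have no prerequisites (the magenta unit, the onyx unit, the silver unit), so any of them could come first.
Enumerating by repeatedly choosing an available unit (one whose prerequisites are all placed) gives 18 distinct complete orderings.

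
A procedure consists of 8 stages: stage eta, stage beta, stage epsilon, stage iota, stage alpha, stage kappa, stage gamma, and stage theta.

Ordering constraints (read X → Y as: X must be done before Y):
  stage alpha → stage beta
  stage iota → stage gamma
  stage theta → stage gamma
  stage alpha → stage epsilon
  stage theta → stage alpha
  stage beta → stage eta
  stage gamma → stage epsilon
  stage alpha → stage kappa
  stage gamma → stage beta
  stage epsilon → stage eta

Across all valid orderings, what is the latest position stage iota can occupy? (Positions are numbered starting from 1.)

The stages that are forced after stage iota, directly or by a chain of constraints, are stage eta, stage beta, stage epsilon, stage gamma. That's 4 stages.
So at least 4 stages follow stage iota, putting stage iota no later than position 4. That position is achievable by scheduling everything else first.

4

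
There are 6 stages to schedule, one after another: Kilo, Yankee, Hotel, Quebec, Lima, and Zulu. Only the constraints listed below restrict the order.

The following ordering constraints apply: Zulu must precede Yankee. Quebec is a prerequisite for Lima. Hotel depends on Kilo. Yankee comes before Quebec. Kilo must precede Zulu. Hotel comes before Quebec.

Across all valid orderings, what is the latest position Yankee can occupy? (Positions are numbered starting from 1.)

4

Every stage that must follow Yankee has to come after it. Tracing all chains starting from Yankee, those stages are: Quebec, Lima — 2 in total.
So at least 2 stages follow Yankee, putting Yankee no later than position 4. That position is achievable by scheduling everything else first.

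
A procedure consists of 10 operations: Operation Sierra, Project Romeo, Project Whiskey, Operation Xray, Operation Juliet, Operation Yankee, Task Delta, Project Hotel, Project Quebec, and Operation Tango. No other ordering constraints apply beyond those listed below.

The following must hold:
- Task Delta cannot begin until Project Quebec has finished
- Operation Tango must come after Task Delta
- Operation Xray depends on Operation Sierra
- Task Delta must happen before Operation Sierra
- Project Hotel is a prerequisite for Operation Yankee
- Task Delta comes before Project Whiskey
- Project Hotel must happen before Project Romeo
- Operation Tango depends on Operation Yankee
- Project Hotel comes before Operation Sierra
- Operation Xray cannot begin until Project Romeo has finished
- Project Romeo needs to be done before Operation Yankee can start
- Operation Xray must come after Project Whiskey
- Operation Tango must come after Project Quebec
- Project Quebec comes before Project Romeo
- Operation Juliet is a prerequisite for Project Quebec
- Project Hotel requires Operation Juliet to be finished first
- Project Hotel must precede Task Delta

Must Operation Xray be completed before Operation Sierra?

In fact the dependencies run the other way: Operation Sierra → Operation Xray.
So Operation Xray never precedes Operation Sierra.

No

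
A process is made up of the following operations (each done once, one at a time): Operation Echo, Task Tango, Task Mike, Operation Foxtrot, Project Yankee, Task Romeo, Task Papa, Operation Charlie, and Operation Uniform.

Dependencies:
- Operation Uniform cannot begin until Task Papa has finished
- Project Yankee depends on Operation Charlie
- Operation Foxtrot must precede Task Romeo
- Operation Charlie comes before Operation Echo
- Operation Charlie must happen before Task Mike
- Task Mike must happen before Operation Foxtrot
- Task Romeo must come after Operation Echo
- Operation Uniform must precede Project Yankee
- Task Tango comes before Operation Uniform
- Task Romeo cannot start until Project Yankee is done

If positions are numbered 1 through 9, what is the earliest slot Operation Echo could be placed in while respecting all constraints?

Working backwards through the constraints from Operation Echo, its only required predecessor is Operation Charlie.
So at minimum 1 operation comes before Operation Echo, putting Operation Echo no earlier than position 2. That position is achievable by scheduling exactly that predecessor first.

2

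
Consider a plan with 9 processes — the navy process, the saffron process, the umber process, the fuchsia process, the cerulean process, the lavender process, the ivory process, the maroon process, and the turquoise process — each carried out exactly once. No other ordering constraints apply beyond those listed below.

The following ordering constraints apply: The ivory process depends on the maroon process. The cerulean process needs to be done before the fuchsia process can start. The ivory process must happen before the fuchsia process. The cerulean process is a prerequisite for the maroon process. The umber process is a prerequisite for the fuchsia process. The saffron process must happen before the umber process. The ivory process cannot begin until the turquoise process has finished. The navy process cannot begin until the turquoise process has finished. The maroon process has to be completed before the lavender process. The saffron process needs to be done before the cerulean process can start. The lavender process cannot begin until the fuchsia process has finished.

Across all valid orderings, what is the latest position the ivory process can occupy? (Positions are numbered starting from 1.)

Following every chain forward from the ivory process, the processes that must come later are the fuchsia process, the lavender process — 2 of them.
So at least 2 processes follow the ivory process, putting the ivory process no later than position 7. That position is achievable by scheduling everything else first.

7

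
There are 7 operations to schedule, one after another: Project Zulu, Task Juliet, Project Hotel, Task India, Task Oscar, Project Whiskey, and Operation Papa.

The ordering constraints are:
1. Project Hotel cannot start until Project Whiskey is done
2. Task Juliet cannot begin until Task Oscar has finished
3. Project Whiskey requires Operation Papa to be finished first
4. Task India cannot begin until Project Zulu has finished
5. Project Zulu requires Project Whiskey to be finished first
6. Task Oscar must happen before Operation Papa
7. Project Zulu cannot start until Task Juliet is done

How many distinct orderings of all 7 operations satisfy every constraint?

Task Oscar is the only operation with nothing required before it, so every ordering starts there.
Counting all ways to extend the partial order to a total order gives 10.

10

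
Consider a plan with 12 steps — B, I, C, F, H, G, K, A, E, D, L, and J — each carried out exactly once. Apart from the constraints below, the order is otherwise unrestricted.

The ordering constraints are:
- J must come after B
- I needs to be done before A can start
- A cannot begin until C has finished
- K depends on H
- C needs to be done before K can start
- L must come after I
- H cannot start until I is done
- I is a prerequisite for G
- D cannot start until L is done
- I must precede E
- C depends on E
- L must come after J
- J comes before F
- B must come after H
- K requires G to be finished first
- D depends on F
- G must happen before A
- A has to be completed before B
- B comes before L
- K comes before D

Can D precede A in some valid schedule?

The constraints give a chain A → B → L → D, which forces A before D.
Hence D can never be scheduled before A.

No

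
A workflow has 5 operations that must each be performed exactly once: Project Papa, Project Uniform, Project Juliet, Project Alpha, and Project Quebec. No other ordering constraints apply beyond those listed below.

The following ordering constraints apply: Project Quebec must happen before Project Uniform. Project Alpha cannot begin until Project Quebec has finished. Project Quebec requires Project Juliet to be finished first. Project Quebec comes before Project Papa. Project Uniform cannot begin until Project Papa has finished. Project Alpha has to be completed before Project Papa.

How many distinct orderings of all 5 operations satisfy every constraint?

Project Juliet is the only operation with nothing required before it, so every ordering starts there.
Continuing from there, at each step only one operation has all its prerequisites placed, so the ordering is fully determined — there is exactly 1.

1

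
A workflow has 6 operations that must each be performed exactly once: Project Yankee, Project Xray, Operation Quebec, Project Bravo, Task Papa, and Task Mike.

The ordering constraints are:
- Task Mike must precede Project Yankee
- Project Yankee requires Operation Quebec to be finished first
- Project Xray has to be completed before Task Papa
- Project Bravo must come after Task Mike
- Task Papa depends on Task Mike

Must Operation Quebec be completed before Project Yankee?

Yes

There is a constraint chain Operation Quebec → Project Yankee.
Hence Operation Quebec necessarily comes before Project Yankee.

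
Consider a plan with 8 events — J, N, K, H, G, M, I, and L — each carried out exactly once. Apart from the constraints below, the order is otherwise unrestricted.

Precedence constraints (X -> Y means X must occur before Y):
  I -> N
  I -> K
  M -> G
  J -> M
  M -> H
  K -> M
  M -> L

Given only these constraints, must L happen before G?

No chain of constraints connects L to G in either direction.
So L can come before G or after — it is not forced.

No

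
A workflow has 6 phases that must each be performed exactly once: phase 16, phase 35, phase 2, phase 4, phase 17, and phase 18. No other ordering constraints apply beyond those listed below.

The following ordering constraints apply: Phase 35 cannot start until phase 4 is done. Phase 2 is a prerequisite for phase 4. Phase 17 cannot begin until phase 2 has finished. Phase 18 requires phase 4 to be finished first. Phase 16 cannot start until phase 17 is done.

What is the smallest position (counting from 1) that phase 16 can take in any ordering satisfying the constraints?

3

Working backwards through the constraints from phase 16, its full set of required predecessors is phase 2, phase 17 — 2 of them.
With 2 mandatory predecessors, the earliest phase 16 can sit is position 2+1 = 3, and placing just those 2 first achieves it.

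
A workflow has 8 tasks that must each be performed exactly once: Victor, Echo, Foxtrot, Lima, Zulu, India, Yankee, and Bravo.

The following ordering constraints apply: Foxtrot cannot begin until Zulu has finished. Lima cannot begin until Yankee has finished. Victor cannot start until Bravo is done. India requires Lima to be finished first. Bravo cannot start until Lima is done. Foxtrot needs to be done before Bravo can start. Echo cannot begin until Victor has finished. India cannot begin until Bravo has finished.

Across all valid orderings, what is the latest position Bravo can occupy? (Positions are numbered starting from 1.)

5

The tasks that are forced after Bravo, directly or by a chain of constraints, are Victor, Echo, India. That's 3 tasks.
With 3 mandatory successors out of 8 tasks total, the latest slot for Bravo is 8−3 = 5, and it's reachable by doing all non-successors before Bravo.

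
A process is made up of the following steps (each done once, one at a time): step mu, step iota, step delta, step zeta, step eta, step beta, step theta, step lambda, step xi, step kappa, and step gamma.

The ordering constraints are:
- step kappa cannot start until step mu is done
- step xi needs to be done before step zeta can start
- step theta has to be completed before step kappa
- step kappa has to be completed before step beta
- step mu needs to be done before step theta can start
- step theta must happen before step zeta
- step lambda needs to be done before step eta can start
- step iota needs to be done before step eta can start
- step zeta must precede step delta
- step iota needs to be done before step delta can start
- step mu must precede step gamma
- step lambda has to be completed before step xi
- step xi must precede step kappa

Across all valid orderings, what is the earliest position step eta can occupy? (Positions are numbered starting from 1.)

3

Working backwards through the constraints from step eta, its full set of required predecessors is step iota, step lambda — 2 of them.
So at minimum 2 steps come before step eta, putting step eta no earlier than position 3. That position is achievable by scheduling exactly those predecessors first.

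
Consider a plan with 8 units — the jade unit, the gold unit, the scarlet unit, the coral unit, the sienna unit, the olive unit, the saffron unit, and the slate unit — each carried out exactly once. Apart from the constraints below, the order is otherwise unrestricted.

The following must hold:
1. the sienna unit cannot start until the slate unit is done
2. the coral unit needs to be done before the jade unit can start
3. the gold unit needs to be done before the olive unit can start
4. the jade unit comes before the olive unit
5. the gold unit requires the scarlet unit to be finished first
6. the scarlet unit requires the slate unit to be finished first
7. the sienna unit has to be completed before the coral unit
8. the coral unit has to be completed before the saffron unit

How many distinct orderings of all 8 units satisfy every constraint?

40

Only the slate unit has no prerequisites, so it must go first.
Enumerating by repeatedly choosing an available unit (one whose prerequisites are all placed) gives 40 distinct complete orderings.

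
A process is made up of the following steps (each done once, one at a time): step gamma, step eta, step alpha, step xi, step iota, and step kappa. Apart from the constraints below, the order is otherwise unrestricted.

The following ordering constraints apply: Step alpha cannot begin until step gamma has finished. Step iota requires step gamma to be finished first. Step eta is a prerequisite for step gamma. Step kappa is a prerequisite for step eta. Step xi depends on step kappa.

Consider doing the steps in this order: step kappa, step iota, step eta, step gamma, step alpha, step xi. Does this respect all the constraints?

No

Here step gamma comes after step iota.
But one of the constraints requires step gamma before step iota, so this ordering violates it.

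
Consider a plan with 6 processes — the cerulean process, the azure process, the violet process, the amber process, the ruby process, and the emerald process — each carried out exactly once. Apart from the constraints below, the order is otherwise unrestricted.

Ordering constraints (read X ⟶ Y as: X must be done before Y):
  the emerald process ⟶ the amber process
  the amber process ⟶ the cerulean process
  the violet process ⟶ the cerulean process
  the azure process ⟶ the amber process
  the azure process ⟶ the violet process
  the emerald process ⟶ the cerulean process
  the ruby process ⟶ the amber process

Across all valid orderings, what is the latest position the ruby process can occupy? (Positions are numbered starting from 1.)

The processes that are forced after the ruby process, directly or by a chain of constraints, are the cerulean process, the amber process. That's 2 processes.
So at least 2 processes follow the ruby process, putting the ruby process no later than position 4. That position is achievable by scheduling everything else first.

4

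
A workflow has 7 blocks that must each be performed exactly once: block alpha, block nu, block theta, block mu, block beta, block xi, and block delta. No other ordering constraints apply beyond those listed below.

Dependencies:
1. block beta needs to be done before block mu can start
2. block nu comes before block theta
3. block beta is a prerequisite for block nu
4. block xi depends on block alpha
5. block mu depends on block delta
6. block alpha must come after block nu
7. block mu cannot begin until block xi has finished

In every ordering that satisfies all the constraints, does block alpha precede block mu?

Yes

Chaining the stated constraints: block alpha → block xi → block mu.
That forces block alpha before block mu in every valid schedule.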